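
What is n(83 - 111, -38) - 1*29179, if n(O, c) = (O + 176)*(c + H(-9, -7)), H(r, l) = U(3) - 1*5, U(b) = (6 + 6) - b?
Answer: -34211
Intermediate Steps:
U(b) = 12 - b
H(r, l) = 4 (H(r, l) = (12 - 1*3) - 1*5 = (12 - 3) - 5 = 9 - 5 = 4)
n(O, c) = (4 + c)*(176 + O) (n(O, c) = (O + 176)*(c + 4) = (176 + O)*(4 + c) = (4 + c)*(176 + O))
n(83 - 111, -38) - 1*29179 = (704 + 4*(83 - 111) + 176*(-38) + (83 - 111)*(-38)) - 1*29179 = (704 + 4*(-28) - 6688 - 28*(-38)) - 29179 = (704 - 112 - 6688 + 1064) - 29179 = -5032 - 29179 = -34211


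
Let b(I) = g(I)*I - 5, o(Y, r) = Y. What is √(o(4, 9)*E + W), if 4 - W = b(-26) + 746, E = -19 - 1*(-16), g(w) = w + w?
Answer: I*√2101 ≈ 45.837*I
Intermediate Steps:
g(w) = 2*w
b(I) = -5 + 2*I² (b(I) = (2*I)*I - 5 = 2*I² - 5 = -5 + 2*I²)
E = -3 (E = -19 + 16 = -3)
W = -2089 (W = 4 - ((-5 + 2*(-26)²) + 746) = 4 - ((-5 + 2*676) + 746) = 4 - ((-5 + 1352) + 746) = 4 - (1347 + 746) = 4 - 1*2093 = 4 - 2093 = -2089)
√(o(4, 9)*E + W) = √(4*(-3) - 2089) = √(-12 - 2089) = √(-2101) = I*√2101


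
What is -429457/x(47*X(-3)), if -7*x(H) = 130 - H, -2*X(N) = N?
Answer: 858914/17 ≈ 50524.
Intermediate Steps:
X(N) = -N/2
x(H) = -130/7 + H/7 (x(H) = -(130 - H)/7 = -130/7 + H/7)
-429457/x(47*X(-3)) = -429457/(-130/7 + (47*(-½*(-3)))/7) = -429457/(-130/7 + (47*(3/2))/7) = -429457/(-130/7 + (⅐)*(141/2)) = -429457/(-130/7 + 141/14) = -429457/(-17/2) = -429457*(-2/17) = 858914/17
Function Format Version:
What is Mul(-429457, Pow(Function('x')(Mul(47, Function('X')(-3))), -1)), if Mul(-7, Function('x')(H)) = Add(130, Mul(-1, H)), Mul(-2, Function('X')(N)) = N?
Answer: Rational(858914, 17) ≈ 50524.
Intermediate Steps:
Function('X')(N) = Mul(Rational(-1, 2), N)
Function('x')(H) = Add(Rational(-130, 7), Mul(Rational(1, 7), H)) (Function('x')(H) = Mul(Rational(-1, 7), Add(130, Mul(-1, H))) = Add(Rational(-130, 7), Mul(Rational(1, 7), H)))
Mul(-429457, Pow(Function('x')(Mul(47, Function('X')(-3))), -1)) = Mul(-429457, Pow(Add(Rational(-130, 7), Mul(Rational(1, 7), Mul(47, Mul(Rational(-1, 2), -3)))), -1)) = Mul(-429457, Pow(Add(Rational(-130, 7), Mul(Rational(1, 7), Mul(47, Rational(3, 2)))), -1)) = Mul(-429457, Pow(Add(Rational(-130, 7), Mul(Rational(1, 7), Rational(141, 2))), -1)) = Mul(-429457, Pow(Add(Rational(-130, 7), Rational(141, 14)), -1)) = Mul(-429457, Pow(Rational(-17, 2), -1)) = Mul(-429457, Rational(-2, 17)) = Rational(858914, 17)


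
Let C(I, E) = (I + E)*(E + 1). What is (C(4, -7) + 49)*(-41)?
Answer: -2747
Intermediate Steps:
C(I, E) = (1 + E)*(E + I) (C(I, E) = (E + I)*(1 + E) = (1 + E)*(E + I))
(C(4, -7) + 49)*(-41) = ((-7 + 4 + (-7)² - 7*4) + 49)*(-41) = ((-7 + 4 + 49 - 28) + 49)*(-41) = (18 + 49)*(-41) = 67*(-41) = -2747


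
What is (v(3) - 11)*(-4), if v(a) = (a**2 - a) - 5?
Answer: 40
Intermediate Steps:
v(a) = -5 + a**2 - a
(v(3) - 11)*(-4) = ((-5 + 3**2 - 1*3) - 11)*(-4) = ((-5 + 9 - 3) - 11)*(-4) = (1 - 11)*(-4) = -10*(-4) = 40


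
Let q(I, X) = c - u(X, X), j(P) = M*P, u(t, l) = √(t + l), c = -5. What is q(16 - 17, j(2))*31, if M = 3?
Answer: -155 - 62*√3 ≈ -262.39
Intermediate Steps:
u(t, l) = √(l + t)
j(P) = 3*P
q(I, X) = -5 - √2*√X (q(I, X) = -5 - √(X + X) = -5 - √(2*X) = -5 - √2*√X)
q(16 - 17, j(2))*31 = (-5 - √2*√(3*2))*31 = (-5 - √2*√6)*31 = (-5 - 2*√3)*31 = -155 - 62*√3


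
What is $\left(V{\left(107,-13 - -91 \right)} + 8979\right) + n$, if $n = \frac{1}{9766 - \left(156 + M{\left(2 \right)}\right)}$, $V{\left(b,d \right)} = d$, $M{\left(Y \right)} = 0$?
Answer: $\frac{87037771}{9610} \approx 9057.0$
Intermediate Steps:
$n = \frac{1}{9610}$ ($n = \frac{1}{9766 + \left(\left(-1 - 0\right) + 5 \left(-31\right)\right)} = \frac{1}{9766 + \left(\left(-1 + 0\right) - 155\right)} = \frac{1}{9766 - 156} = \frac{1}{9610} \approx 0.00010406$)
$\left(V{\left(107,-13 - -91 \right)} + 8979\right) + n = \left(\left(-13 - -91\right) + 8979\right) + \frac{1}{9610} = \left(\left(-13 + 91\right) + 8979\right) + \frac{1}{9610} = \left(78 + 8979\right) + \frac{1}{9610} = 9057 + \frac{1}{9610} = \frac{87037771}{9610}$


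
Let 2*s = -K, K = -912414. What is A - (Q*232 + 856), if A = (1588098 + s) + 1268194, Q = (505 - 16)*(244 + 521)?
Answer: -83476077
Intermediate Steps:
Q = 374085 (Q = 489*765 = 374085)
s = 456207 (s = (-1*(-912414))/2 = (½)*912414 = 456207)
A = 3312499 (A = (1588098 + 456207) + 1268194 = 2044305 + 1268194 = 3312499)
A - (Q*232 + 856) = 3312499 - (374085*232 + 856) = 3312499 - (86787720 + 856) = 3312499 - 1*86788576 = 3312499 - 86788576 = -83476077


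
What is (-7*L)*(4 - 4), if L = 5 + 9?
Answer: 0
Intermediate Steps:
L = 14
(-7*L)*(4 - 4) = (-7*14)*(4 - 4) = -98*0 = 0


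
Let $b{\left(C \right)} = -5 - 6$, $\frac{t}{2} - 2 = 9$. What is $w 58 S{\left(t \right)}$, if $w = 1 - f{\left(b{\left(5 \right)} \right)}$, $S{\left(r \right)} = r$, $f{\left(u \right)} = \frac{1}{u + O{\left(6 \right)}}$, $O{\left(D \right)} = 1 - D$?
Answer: $\frac{5423}{4} \approx 1355.8$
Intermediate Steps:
$t = 22$ ($t = 4 + 2 \cdot 9 = 4 + 18 = 22$)
$b{\left(C \right)} = -11$ ($b{\left(C \right)} = -5 - 6 = -11$)
$f{\left(u \right)} = \frac{1}{-5 + u}$ ($f{\left(u \right)} = \frac{1}{u + \left(1 - 6\right)} = \frac{1}{u - 5} = \frac{1}{-5 + u}$)
$w = \frac{17}{16}$ ($w = 1 - \frac{1}{-5 - 11} = 1 - \frac{1}{-16} = 1 - - \frac{1}{16} = 1 + \frac{1}{16} = \frac{17}{16} \approx 1.0625$)
$w 58 S{\left(t \right)} = \frac{17}{16} \cdot 58 \cdot 22 = \frac{493}{8} \cdot 22 = \frac{5423}{4}$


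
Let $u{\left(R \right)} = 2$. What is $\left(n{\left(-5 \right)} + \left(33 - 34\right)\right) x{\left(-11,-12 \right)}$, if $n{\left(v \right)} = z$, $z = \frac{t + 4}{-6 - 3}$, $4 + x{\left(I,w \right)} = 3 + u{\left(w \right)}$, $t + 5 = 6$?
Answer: $- \frac{14}{9} \approx -1.5556$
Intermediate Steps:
$t = 1$ ($t = -5 + 6 = 1$)
$x{\left(I,w \right)} = 1$ ($x{\left(I,w \right)} = -4 + \left(3 + 2\right) = -4 + 5 = 1$)
$z = - \frac{5}{9}$ ($z = \frac{1 + 4}{-6 - 3} = \frac{5}{-9} = 5 \left(- \frac{1}{9}\right) = - \frac{5}{9} \approx -0.55556$)
$n{\left(v \right)} = - \frac{5}{9}$
$\left(n{\left(-5 \right)} + \left(33 - 34\right)\right) x{\left(-11,-12 \right)} = \left(- \frac{5}{9} + \left(33 - 34\right)\right) 1 = \left(- \frac{5}{9} - 1\right) 1 = \left(- \frac{14}{9}\right) 1 = - \frac{14}{9}$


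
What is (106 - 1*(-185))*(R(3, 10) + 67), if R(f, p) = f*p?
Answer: 28227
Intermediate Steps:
(106 - 1*(-185))*(R(3, 10) + 67) = (106 - 1*(-185))*(3*10 + 67) = (106 + 185)*(30 + 67) = 291*97 = 28227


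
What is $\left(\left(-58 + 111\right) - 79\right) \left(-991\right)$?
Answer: $25766$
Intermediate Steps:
$\left(\left(-58 + 111\right) - 79\right) \left(-991\right) = \left(53 - 79\right) \left(-991\right) = \left(-26\right) \left(-991\right) = 25766$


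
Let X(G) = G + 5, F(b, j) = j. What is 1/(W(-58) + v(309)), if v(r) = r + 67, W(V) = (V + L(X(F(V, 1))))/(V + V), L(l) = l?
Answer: 29/10917 ≈ 0.0026564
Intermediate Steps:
X(G) = 5 + G
W(V) = (6 + V)/(2*V) (W(V) = (V + (5 + 1))/(V + V) = (V + 6)/((2*V)) = (6 + V)*(1/(2*V)) = (6 + V)/(2*V))
v(r) = 67 + r
1/(W(-58) + v(309)) = 1/((½)*(6 - 58)/(-58) + (67 + 309)) = 1/((½)*(-1/58)*(-52) + 376) = 1/(13/29 + 376) = 1/(10917/29) = 29/10917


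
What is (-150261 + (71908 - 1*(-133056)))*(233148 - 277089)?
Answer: -2403704523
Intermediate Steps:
(-150261 + (71908 - 1*(-133056)))*(233148 - 277089) = (-150261 + (71908 + 133056))*(-43941) = (-150261 + 204964)*(-43941) = 54703*(-43941) = -2403704523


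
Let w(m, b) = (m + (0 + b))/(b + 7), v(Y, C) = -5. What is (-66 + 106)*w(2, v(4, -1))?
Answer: -60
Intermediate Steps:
w(m, b) = (b + m)/(7 + b) (w(m, b) = (m + b)/(7 + b) = (b + m)/(7 + b))
(-66 + 106)*w(2, v(4, -1)) = (-66 + 106)*((-5 + 2)/(7 - 5)) = 40*(-3/2) = -60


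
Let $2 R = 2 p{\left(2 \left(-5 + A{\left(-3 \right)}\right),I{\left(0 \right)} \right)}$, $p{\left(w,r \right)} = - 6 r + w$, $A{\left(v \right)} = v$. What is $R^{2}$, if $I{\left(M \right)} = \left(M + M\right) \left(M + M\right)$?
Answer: $256$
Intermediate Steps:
$I{\left(M \right)} = 4 M^{2}$ ($I{\left(M \right)} = 2 M 2 M = 4 M^{2}$)
$p{\left(w,r \right)} = w - 6 r$
$R = -16$ ($R = \frac{2 \left(2 \left(-5 - 3\right) - 6 \cdot 4 \cdot 0^{2}\right)}{2} = \frac{2 \left(2 \left(-8\right) - 6 \cdot 4 \cdot 0\right)}{2} = \frac{2 \left(-16 - 0\right)}{2} = \frac{2 \left(-16 + 0\right)}{2} = \frac{2 \left(-16\right)}{2} = \frac{1}{2} \left(-32\right) = -16$)
$R^{2} = \left(-16\right)^{2} = 256$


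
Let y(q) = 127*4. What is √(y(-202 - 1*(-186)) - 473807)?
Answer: I*√473299 ≈ 687.97*I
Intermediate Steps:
y(q) = 508
√(y(-202 - 1*(-186)) - 473807) = √(508 - 473807) = √(-473299) = I*√473299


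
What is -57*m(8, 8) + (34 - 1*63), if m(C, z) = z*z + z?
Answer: -4133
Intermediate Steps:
m(C, z) = z + z**2 (m(C, z) = z**2 + z = z + z**2)
-57*m(8, 8) + (34 - 1*63) = -456*(1 + 8) + (34 - 1*63) = -456*9 + (34 - 63) = -57*72 - 29 = -4104 - 29 = -4133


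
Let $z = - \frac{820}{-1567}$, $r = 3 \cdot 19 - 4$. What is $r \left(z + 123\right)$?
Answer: $\frac{10258733}{1567} \approx 6546.7$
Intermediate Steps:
$r = 53$ ($r = 57 - 4 = 53$)
$z = \frac{820}{1567}$ ($z = \left(-820\right) \left(- \frac{1}{1567}\right) = \frac{820}{1567} \approx 0.52329$)
$r \left(z + 123\right) = 53 \left(\frac{820}{1567} + 123\right) = 53 \cdot \frac{193561}{1567} = \frac{10258733}{1567}$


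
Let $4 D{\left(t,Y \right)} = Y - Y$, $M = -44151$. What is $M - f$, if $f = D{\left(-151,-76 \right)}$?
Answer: $-44151$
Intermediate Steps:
$D{\left(t,Y \right)} = 0$ ($D{\left(t,Y \right)} = \frac{Y - Y}{4} = \frac{1}{4} \cdot 0 = 0$)
$f = 0$
$M - f = -44151 - 0 = -44151 + 0 = -44151$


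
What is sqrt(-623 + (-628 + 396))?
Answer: 3*I*sqrt(95) ≈ 29.24*I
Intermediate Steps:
sqrt(-623 + (-628 + 396)) = sqrt(-623 - 232) = sqrt(-855) = 3*I*sqrt(95)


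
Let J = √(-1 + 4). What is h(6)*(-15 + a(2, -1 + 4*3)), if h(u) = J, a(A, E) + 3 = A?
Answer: -16*√3 ≈ -27.713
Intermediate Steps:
a(A, E) = -3 + A
J = √3 ≈ 1.7320
h(u) = √3
h(6)*(-15 + a(2, -1 + 4*3)) = √3*(-15 + (-3 + 2)) = √3*(-15 - 1) = √3*(-16) = -16*√3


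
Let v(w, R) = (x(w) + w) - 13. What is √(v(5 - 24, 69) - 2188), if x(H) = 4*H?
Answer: 2*I*√574 ≈ 47.917*I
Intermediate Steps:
v(w, R) = -13 + 5*w (v(w, R) = (4*w + w) - 13 = 5*w - 13 = -13 + 5*w)
√(v(5 - 24, 69) - 2188) = √((-13 + 5*(5 - 24)) - 2188) = √((-13 + 5*(-19)) - 2188) = √((-13 - 95) - 2188) = √(-108 - 2188) = √(-2296) = 2*I*√574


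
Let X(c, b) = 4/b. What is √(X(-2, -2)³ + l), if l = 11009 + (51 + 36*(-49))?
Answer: 6*√258 ≈ 96.374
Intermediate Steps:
l = 9296 (l = 11009 + (51 - 1764) = 11009 - 1713 = 9296)
√(X(-2, -2)³ + l) = √((4/(-2))³ + 9296) = √((4*(-½))³ + 9296) = √((-2)³ + 9296) = √(-8 + 9296) = √9288 = 6*√258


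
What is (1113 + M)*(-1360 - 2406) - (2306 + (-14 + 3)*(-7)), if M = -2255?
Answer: 4298389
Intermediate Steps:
(1113 + M)*(-1360 - 2406) - (2306 + (-14 + 3)*(-7)) = (1113 - 2255)*(-1360 - 2406) - (2306 + (-14 + 3)*(-7)) = -1142*(-3766) - (2306 - 11*(-7)) = 4300772 - (2306 + 77) = 4300772 - 1*2383 = 4300772 - 2383 = 4298389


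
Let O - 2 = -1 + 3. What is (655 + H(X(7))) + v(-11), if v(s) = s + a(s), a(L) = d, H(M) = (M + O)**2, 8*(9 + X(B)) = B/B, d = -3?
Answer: 42545/64 ≈ 664.77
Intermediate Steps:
X(B) = -71/8 (X(B) = -9 + (B/B)/8 = -9 + (1/8)*1 = -9 + 1/8 = -71/8)
O = 4 (O = 2 + (-1 + 3) = 2 + 2 = 4)
H(M) = (4 + M)**2 (H(M) = (M + 4)**2 = (4 + M)**2)
a(L) = -3
v(s) = -3 + s (v(s) = s - 3 = -3 + s)
(655 + H(X(7))) + v(-11) = (655 + (4 - 71/8)**2) + (-3 - 11) = (655 + (-39/8)**2) - 14 = (655 + 1521/64) - 14 = 43441/64 - 14 = 42545/64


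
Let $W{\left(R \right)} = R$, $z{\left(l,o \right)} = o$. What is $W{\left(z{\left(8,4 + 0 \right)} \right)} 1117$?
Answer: $4468$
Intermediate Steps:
$W{\left(z{\left(8,4 + 0 \right)} \right)} 1117 = \left(4 + 0\right) 1117 = 4 \cdot 1117 = 4468$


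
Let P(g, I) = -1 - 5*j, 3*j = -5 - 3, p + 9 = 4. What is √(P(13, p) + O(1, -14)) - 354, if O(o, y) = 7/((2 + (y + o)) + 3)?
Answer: -354 + 5*√66/12 ≈ -350.62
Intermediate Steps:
p = -5 (p = -9 + 4 = -5)
j = -8/3 (j = (-5 - 3)/3 = (⅓)*(-8) = -8/3 ≈ -2.6667)
O(o, y) = 7/(5 + o + y) (O(o, y) = 7/((2 + (o + y)) + 3) = 7/((2 + o + y) + 3) = 7/(5 + o + y))
P(g, I) = 37/3 (P(g, I) = -1 - 5*(-8/3) = -1 + 40/3 = 37/3)
√(P(13, p) + O(1, -14)) - 354 = √(37/3 + 7/(5 + 1 - 14)) - 354 = √(37/3 + 7/(-8)) - 354 = √(37/3 + 7*(-⅛)) - 354 = √(37/3 - 7/8) - 354 = √(275/24) - 354 = 5*√66/12 - 354 = -354 + 5*√66/12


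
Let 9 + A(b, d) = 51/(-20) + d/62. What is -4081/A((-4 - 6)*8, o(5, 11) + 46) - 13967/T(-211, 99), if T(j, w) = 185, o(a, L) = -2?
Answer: 34019863/113035 ≈ 300.97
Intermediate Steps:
A(b, d) = -231/20 + d/62 (A(b, d) = -9 + (51/(-20) + d/62) = -9 + (51*(-1/20) + d*(1/62)) = -9 + (-51/20 + d/62) = -231/20 + d/62)
-4081/A((-4 - 6)*8, o(5, 11) + 46) - 13967/T(-211, 99) = -4081/(-231/20 + (-2 + 46)/62) - 13967/185 = -4081/(-231/20 + (1/62)*44) - 13967*1/185 = -4081/(-231/20 + 22/31) - 13967/185 = -4081/(-6721/620) - 13967/185 = -4081*(-620/6721) - 13967/185 = 230020/611 - 13967/185 = 34019863/113035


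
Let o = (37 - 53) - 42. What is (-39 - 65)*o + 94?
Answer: 6126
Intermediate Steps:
o = -58 (o = -16 - 42 = -58)
(-39 - 65)*o + 94 = (-39 - 65)*(-58) + 94 = -104*(-58) + 94 = 6032 + 94 = 6126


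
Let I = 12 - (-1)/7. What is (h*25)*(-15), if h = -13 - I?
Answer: 66000/7 ≈ 9428.6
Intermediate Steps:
I = 85/7 (I = 12 - (-1)/7 = 12 - 1*(-1/7) = 12 + 1/7 = 85/7 ≈ 12.143)
h = -176/7 (h = -13 - 1*85/7 = -13 - 85/7 = -176/7 ≈ -25.143)
(h*25)*(-15) = -176/7*25*(-15) = -4400/7*(-15) = 66000/7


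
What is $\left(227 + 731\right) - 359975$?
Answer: $-359017$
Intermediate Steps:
$\left(227 + 731\right) - 359975 = 958 - 359975 = -359017$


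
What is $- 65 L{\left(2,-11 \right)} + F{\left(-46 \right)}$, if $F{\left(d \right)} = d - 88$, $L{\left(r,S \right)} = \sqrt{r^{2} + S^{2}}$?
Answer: $-134 - 325 \sqrt{5} \approx -860.72$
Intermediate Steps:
$L{\left(r,S \right)} = \sqrt{S^{2} + r^{2}}$
$F{\left(d \right)} = -88 + d$
$- 65 L{\left(2,-11 \right)} + F{\left(-46 \right)} = - 65 \sqrt{\left(-11\right)^{2} + 2^{2}} - 134 = - 65 \sqrt{121 + 4} - 134 = - 65 \sqrt{125} - 134 = - 65 \cdot 5 \sqrt{5} - 134 = - 325 \sqrt{5} - 134 = -134 - 325 \sqrt{5}$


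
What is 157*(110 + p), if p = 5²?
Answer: 21195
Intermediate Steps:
p = 25
157*(110 + p) = 157*(110 + 25) = 157*135 = 21195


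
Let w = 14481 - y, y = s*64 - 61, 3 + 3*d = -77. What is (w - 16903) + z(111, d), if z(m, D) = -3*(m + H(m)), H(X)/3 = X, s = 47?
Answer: -6701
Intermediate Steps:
d = -80/3 (d = -1 + (1/3)*(-77) = -1 - 77/3 = -80/3 ≈ -26.667)
H(X) = 3*X
y = 2947 (y = 47*64 - 61 = 3008 - 61 = 2947)
w = 11534 (w = 14481 - 1*2947 = 14481 - 2947 = 11534)
z(m, D) = -12*m (z(m, D) = -3*(m + 3*m) = -12*m)
(w - 16903) + z(111, d) = (11534 - 16903) - 12*111 = -5369 - 1332 = -6701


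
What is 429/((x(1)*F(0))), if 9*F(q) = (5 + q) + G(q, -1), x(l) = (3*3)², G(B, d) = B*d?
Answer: 143/15 ≈ 9.5333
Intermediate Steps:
x(l) = 81 (x(l) = 9² = 81)
F(q) = 5/9 (F(q) = ((5 + q) + q*(-1))/9 = ((5 + q) - q)/9 = (⅑)*5 = 5/9)
429/((x(1)*F(0))) = 429/((81*(5/9))) = 429/45 = 429*(1/45) = 143/15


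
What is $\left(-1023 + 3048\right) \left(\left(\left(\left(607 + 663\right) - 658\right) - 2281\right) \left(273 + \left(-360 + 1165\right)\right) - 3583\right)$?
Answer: $-3650599125$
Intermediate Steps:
$\left(-1023 + 3048\right) \left(\left(\left(\left(607 + 663\right) - 658\right) - 2281\right) \left(273 + \left(-360 + 1165\right)\right) - 3583\right) = 2025 \left(\left(\left(1270 - 658\right) - 2281\right) \left(273 + 805\right) - 3583\right) = 2025 \left(\left(612 - 2281\right) 1078 - 3583\right) = 2025 \left(\left(-1669\right) 1078 - 3583\right) = 2025 \left(-1799182 - 3583\right) = 2025 \left(-1802765\right) = -3650599125$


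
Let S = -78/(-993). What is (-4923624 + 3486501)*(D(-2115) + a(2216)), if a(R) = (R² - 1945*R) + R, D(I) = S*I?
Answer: -286642692992406/331 ≈ -8.6599e+11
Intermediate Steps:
S = 26/331 (S = -78*(-1/993) = 26/331 ≈ 0.078550)
D(I) = 26*I/331
a(R) = R² - 1944*R
(-4923624 + 3486501)*(D(-2115) + a(2216)) = (-4923624 + 3486501)*((26/331)*(-2115) + 2216*(-1944 + 2216)) = -1437123*(-54990/331 + 2216*272) = -1437123*(-54990/331 + 602752) = -1437123*199455922/331 = -286642692992406/331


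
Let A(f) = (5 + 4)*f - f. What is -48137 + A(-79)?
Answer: -48769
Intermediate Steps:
A(f) = 8*f (A(f) = 9*f - f = 8*f)
-48137 + A(-79) = -48137 + 8*(-79) = -48137 - 632 = -48769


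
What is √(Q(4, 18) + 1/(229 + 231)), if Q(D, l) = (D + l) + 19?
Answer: √2169015/230 ≈ 6.4033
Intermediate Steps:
Q(D, l) = 19 + D + l
√(Q(4, 18) + 1/(229 + 231)) = √((19 + 4 + 18) + 1/(229 + 231)) = √(41 + 1/460) = √(18861/460) = √2169015/230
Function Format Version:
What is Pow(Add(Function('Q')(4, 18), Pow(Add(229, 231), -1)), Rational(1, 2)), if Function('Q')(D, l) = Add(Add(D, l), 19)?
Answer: Mul(Rational(1, 230), Pow(2169015, Rational(1, 2))) ≈ 6.4033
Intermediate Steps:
Function('Q')(D, l) = Add(19, D, l)
Pow(Add(Function('Q')(4, 18), Pow(Add(229, 231), -1)), Rational(1, 2)) = Pow(Add(Add(19, 4, 18), Pow(Add(229, 231), -1)), Rational(1, 2)) = Pow(Add(41, Pow(460, -1)), Rational(1, 2)) = Pow(Add(41, Rational(1, 460)), Rational(1, 2)) = Pow(Rational(18861, 460), Rational(1, 2)) = Mul(Rational(1, 230), Pow(2169015, Rational(1, 2)))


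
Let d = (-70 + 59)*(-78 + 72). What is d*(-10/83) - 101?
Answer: -9043/83 ≈ -108.95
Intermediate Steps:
d = 66 (d = -11*(-6) = 66)
d*(-10/83) - 101 = 66*(-10/83) - 101 = -660/83 - 101 = -9043/83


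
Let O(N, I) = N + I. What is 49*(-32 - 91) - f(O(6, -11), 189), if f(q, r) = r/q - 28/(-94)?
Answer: -1407532/235 ≈ -5989.5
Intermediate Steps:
O(N, I) = I + N
f(q, r) = 14/47 + r/q (f(q, r) = r/q - 28*(-1/94) = r/q + 14/47 = 14/47 + r/q)
49*(-32 - 91) - f(O(6, -11), 189) = 49*(-32 - 91) - (14/47 + 189/(-11 + 6)) = 49*(-123) - (14/47 + 189/(-5)) = -6027 - (14/47 + 189*(-⅕)) = -6027 - (14/47 - 189/5) = -6027 - 1*(-8813/235) = -6027 + 8813/235 = -1407532/235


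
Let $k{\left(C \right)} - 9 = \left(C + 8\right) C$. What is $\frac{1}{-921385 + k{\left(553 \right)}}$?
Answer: $- \frac{1}{611143} \approx -1.6363 \cdot 10^{-6}$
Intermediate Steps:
$k{\left(C \right)} = 9 + C \left(8 + C\right)$ ($k{\left(C \right)} = 9 + \left(C + 8\right) C = 9 + \left(8 + C\right) C = 9 + C \left(8 + C\right)$)
$\frac{1}{-921385 + k{\left(553 \right)}} = \frac{1}{-921385 + \left(9 + 553^{2} + 8 \cdot 553\right)} = \frac{1}{-921385 + \left(9 + 305809 + 4424\right)} = \frac{1}{-921385 + 310242} = \frac{1}{-611143} = - \frac{1}{611143}$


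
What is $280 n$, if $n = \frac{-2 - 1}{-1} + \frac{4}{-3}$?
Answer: $\frac{1400}{3} \approx 466.67$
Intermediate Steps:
$n = \frac{5}{3}$ ($n = \left(-2 - 1\right) \left(-1\right) + 4 \left(- \frac{1}{3}\right) = \left(-3\right) \left(-1\right) - \frac{4}{3} = 3 - \frac{4}{3} = \frac{5}{3} \approx 1.6667$)
$280 n = 280 \cdot \frac{5}{3} = \frac{1400}{3}$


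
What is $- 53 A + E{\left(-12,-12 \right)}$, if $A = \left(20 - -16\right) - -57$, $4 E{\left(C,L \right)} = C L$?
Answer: $-4893$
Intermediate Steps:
$E{\left(C,L \right)} = \frac{C L}{4}$
$A = 93$ ($A = \left(20 + 16\right) + 57 = 36 + 57 = 93$)
$- 53 A + E{\left(-12,-12 \right)} = \left(-53\right) 93 + \frac{1}{4} \left(-12\right) \left(-12\right) = -4929 + 36 = -4893$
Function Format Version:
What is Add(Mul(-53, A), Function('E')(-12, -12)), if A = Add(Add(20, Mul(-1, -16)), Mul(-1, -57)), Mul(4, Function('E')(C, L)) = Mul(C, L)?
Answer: -4893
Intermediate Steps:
Function('E')(C, L) = Mul(Rational(1, 4), C, L) (Function('E')(C, L) = Mul(Rational(1, 4), Mul(C, L)) = Mul(Rational(1, 4), C, L))
A = 93 (A = Add(Add(20, 16), 57) = Add(36, 57) = 93)
Add(Mul(-53, A), Function('E')(-12, -12)) = Add(Mul(-53, 93), Mul(Rational(1, 4), -12, -12)) = Add(-4929, 36) = -4893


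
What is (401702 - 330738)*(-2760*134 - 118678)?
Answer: -34667191352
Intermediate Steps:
(401702 - 330738)*(-2760*134 - 118678) = 70964*(-369840 - 118678) = 70964*(-488518) = -34667191352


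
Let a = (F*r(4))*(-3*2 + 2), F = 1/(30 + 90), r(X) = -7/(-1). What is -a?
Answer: 7/30 ≈ 0.23333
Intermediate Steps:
r(X) = 7 (r(X) = -7*(-1) = 7)
F = 1/120 ≈ 0.0083333
a = -7/30 (a = ((1/120)*7)*(-3*2 + 2) = 7*(-6 + 2)/120 = (7/120)*(-4) = -7/30 ≈ -0.23333)
-a = -1*(-7/30) = 7/30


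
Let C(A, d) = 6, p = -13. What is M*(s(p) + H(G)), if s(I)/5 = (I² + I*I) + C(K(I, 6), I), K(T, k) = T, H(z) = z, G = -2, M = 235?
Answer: 403730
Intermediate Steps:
s(I) = 30 + 10*I² (s(I) = 5*((I² + I*I) + 6) = 5*((I² + I²) + 6) = 5*(2*I² + 6) = 5*(6 + 2*I²) = 30 + 10*I²)
M*(s(p) + H(G)) = 235*((30 + 10*(-13)²) - 2) = 235*((30 + 10*169) - 2) = 235*((30 + 1690) - 2) = 235*(1720 - 2) = 235*1718 = 403730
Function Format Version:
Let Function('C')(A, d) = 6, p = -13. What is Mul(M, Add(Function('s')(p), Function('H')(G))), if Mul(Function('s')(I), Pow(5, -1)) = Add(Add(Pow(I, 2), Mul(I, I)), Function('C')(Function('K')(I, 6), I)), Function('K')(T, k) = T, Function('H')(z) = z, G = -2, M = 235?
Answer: 403730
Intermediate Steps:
Function('s')(I) = Add(30, Mul(10, Pow(I, 2))) (Function('s')(I) = Mul(5, Add(Add(Pow(I, 2), Mul(I, I)), 6)) = Mul(5, Add(Add(Pow(I, 2), Pow(I, 2)), 6)) = Mul(5, Add(Mul(2, Pow(I, 2)), 6)) = Mul(5, Add(6, Mul(2, Pow(I, 2)))) = Add(30, Mul(10, Pow(I, 2))))
Mul(M, Add(Function('s')(p), Function('H')(G))) = Mul(235, Add(Add(30, Mul(10, Pow(-13, 2))), -2)) = Mul(235, Add(Add(30, Mul(10, 169)), -2)) = Mul(235, Add(Add(30, 1690), -2)) = Mul(235, Add(1720, -2)) = Mul(235, 1718) = 403730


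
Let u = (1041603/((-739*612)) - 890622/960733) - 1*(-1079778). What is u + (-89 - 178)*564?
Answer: 134579940449611555/144836264148 ≈ 9.2919e+5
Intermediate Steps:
u = 156390543795130579/144836264148 (u = (1041603/(-452268) - 890622*1/960733) + 1079778 = (1041603*(-1/452268) - 890622/960733) + 1079778 = (-347201/150756 - 890622/960733) + 1079778 = -467834068565/144836264148 + 1079778 = 156390543795130579/144836264148 ≈ 1.0798e+6)
u + (-89 - 178)*564 = 156390543795130579/144836264148 + (-89 - 178)*564 = 156390543795130579/144836264148 - 267*564 = 156390543795130579/144836264148 - 150588 = 134579940449611555/144836264148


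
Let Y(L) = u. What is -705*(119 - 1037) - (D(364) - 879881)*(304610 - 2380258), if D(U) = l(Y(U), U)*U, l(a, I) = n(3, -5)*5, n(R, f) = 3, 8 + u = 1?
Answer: -1814989552618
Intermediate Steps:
u = -7 (u = -8 + 1 = -7)
Y(L) = -7
l(a, I) = 15 (l(a, I) = 3*5 = 15)
D(U) = 15*U
-705*(119 - 1037) - (D(364) - 879881)*(304610 - 2380258) = -705*(119 - 1037) - (15*364 - 879881)*(304610 - 2380258) = -705*(-918) - (5460 - 879881)*(-2075648) = 647190 - (-874421)*(-2075648) = 647190 - 1*1814990199808 = 647190 - 1814990199808 = -1814989552618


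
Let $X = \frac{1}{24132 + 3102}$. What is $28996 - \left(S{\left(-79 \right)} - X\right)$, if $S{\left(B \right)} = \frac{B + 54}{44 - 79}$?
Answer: $\frac{5527603285}{190638} \approx 28995.0$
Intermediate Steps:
$X = \frac{1}{27234} \approx 3.6719 \cdot 10^{-5}$
$S{\left(B \right)} = - \frac{54}{35} - \frac{B}{35}$ ($S{\left(B \right)} = \frac{54 + B}{-35} = \left(54 + B\right) \left(- \frac{1}{35}\right) = - \frac{54}{35} - \frac{B}{35}$)
$28996 - \left(S{\left(-79 \right)} - X\right) = 28996 - \left(\left(- \frac{54}{35} - - \frac{79}{35}\right) - \frac{1}{27234}\right) = 28996 - \left(\left(- \frac{54}{35} + \frac{79}{35}\right) - \frac{1}{27234}\right) = 28996 - \left(\frac{5}{7} - \frac{1}{27234}\right) = 28996 - \frac{136163}{190638} = \frac{5527603285}{190638}$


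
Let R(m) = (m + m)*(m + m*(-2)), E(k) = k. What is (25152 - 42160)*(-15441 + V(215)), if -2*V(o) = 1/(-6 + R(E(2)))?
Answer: 1838339444/7 ≈ 2.6262e+8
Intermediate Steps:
R(m) = -2*m² (R(m) = (2*m)*(m - 2*m) = (2*m)*(-m) = -2*m²)
V(o) = 1/28 (V(o) = -1/(2*(-6 - 2*2²)) = -1/(2*(-6 - 2*4)) = -1/(2*(-6 - 8)) = -½/(-14) = -½*(-1/14) = 1/28)
(25152 - 42160)*(-15441 + V(215)) = (25152 - 42160)*(-15441 + 1/28) = -17008*(-432347/28) = 1838339444/7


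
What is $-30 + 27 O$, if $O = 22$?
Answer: $564$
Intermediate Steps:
$-30 + 27 O = -30 + 27 \cdot 22 = -30 + 594 = 564$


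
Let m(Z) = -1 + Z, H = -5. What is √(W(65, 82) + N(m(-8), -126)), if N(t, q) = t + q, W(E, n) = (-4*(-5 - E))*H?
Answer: I*√1535 ≈ 39.179*I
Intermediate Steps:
W(E, n) = -100 - 20*E (W(E, n) = -4*(-5 - E)*(-5) = (20 + 4*E)*(-5) = -100 - 20*E)
N(t, q) = q + t
√(W(65, 82) + N(m(-8), -126)) = √((-100 - 20*65) + (-126 + (-1 - 8))) = √((-100 - 1300) + (-126 - 9)) = √(-1400 - 135) = √(-1535) = I*√1535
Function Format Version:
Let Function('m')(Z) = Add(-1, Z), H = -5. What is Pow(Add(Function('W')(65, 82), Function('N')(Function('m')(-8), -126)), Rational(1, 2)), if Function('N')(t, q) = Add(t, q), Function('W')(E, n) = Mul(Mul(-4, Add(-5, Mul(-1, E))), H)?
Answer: Mul(I, Pow(1535, Rational(1, 2))) ≈ Mul(39.179, I)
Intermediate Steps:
Function('W')(E, n) = Add(-100, Mul(-20, E)) (Function('W')(E, n) = Mul(Mul(-4, Add(-5, Mul(-1, E))), -5) = Mul(Add(20, Mul(4, E)), -5) = Add(-100, Mul(-20, E)))
Function('N')(t, q) = Add(q, t)
Pow(Add(Function('W')(65, 82), Function('N')(Function('m')(-8), -126)), Rational(1, 2)) = Pow(Add(Add(-100, Mul(-20, 65)), Add(-126, Add(-1, -8))), Rational(1, 2)) = Pow(Add(Add(-100, -1300), Add(-126, -9)), Rational(1, 2)) = Pow(Add(-1400, -135), Rational(1, 2)) = Pow(-1535, Rational(1, 2)) = Mul(I, Pow(1535, Rational(1, 2)))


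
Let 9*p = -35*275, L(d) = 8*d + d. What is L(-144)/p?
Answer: 11664/9625 ≈ 1.2118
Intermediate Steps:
L(d) = 9*d
p = -9625/9 (p = (-35*275)/9 = (⅑)*(-9625) = -9625/9 ≈ -1069.4)
L(-144)/p = (9*(-144))/(-9625/9) = -1296*(-9/9625) = 11664/9625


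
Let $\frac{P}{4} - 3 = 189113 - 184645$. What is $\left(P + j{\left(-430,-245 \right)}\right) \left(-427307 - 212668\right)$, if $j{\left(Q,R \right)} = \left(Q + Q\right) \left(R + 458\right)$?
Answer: $105785307600$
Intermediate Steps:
$j{\left(Q,R \right)} = 2 Q \left(458 + R\right)$
$P = 17884$ ($P = 12 + 4 \left(189113 - 184645\right) = 12 + 4 \cdot 4468 = 12 + 17872 = 17884$)
$\left(P + j{\left(-430,-245 \right)}\right) \left(-427307 - 212668\right) = \left(17884 + 2 \left(-430\right) \left(458 - 245\right)\right) \left(-427307 - 212668\right) = \left(17884 + 2 \left(-430\right) 213\right) \left(-639975\right) = \left(17884 - 183180\right) \left(-639975\right) = \left(-165296\right) \left(-639975\right) = 105785307600$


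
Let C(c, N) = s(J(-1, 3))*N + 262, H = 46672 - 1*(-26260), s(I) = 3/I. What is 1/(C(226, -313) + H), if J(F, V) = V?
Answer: 1/72881 ≈ 1.3721e-5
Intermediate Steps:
H = 72932 (H = 46672 + 26260 = 72932)
C(c, N) = 262 + N (C(c, N) = (3/3)*N + 262 = (3*(⅓))*N + 262 = 1*N + 262 = N + 262 = 262 + N)
1/(C(226, -313) + H) = 1/((262 - 313) + 72932) = 1/(-51 + 72932) = 1/72881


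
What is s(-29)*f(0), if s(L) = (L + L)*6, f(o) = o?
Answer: 0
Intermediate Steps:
s(L) = 12*L (s(L) = (2*L)*6 = 12*L)
s(-29)*f(0) = (12*(-29))*0 = -348*0 = 0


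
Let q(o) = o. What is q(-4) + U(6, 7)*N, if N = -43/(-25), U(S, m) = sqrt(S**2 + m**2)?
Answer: -4 + 43*sqrt(85)/25 ≈ 11.858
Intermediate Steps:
N = 43/25 (N = -43*(-1/25) = 43/25 ≈ 1.7200)
q(-4) + U(6, 7)*N = -4 + sqrt(6**2 + 7**2)*(43/25) = -4 + sqrt(36 + 49)*(43/25) = -4 + sqrt(85)*(43/25) = -4 + 43*sqrt(85)/25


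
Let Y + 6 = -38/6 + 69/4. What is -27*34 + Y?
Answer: -10957/12 ≈ -913.08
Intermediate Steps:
Y = 59/12 (Y = -6 + (-38/6 + 69/4) = -6 + (-38*⅙ + 69*(¼)) = -6 + (-19/3 + 69/4) = -6 + 131/12 = 59/12 ≈ 4.9167)
-27*34 + Y = -27*34 + 59/12 = -918 + 59/12 = -10957/12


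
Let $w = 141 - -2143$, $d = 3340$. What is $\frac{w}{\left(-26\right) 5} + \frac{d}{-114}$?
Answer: $- \frac{173644}{3705} \approx -46.867$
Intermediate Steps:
$w = 2284$ ($w = 141 + 2143 = 2284$)
$\frac{w}{\left(-26\right) 5} + \frac{d}{-114} = \frac{2284}{\left(-26\right) 5} + \frac{3340}{-114} = \frac{2284}{-130} + 3340 \left(- \frac{1}{114}\right) = 2284 \left(- \frac{1}{130}\right) - \frac{1670}{57} = - \frac{1142}{65} - \frac{1670}{57} = - \frac{173644}{3705}$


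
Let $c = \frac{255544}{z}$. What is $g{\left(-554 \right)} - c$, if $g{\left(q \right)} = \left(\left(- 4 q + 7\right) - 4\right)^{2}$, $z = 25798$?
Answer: $\frac{63514045167}{12899} \approx 4.924 \cdot 10^{6}$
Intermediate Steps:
$c = \frac{127772}{12899}$ ($c = \frac{255544}{25798} = 255544 \cdot \frac{1}{25798} = \frac{127772}{12899} \approx 9.9056$)
$g{\left(q \right)} = \left(3 - 4 q\right)^{2}$ ($g{\left(q \right)} = \left(\left(7 - 4 q\right) - 4\right)^{2} = \left(3 - 4 q\right)^{2}$)
$g{\left(-554 \right)} - c = \left(-3 + 4 \left(-554\right)\right)^{2} - \frac{127772}{12899} = \left(-3 - 2216\right)^{2} - \frac{127772}{12899} = \left(-2219\right)^{2} - \frac{127772}{12899} = 4923961 - \frac{127772}{12899} = \frac{63514045167}{12899}$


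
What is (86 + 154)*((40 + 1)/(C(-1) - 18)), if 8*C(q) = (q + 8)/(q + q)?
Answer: -31488/59 ≈ -533.70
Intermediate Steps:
C(q) = (8 + q)/(16*q) (C(q) = ((q + 8)/(q + q))/8 = ((8 + q)/((2*q)))/8 = ((8 + q)*(1/(2*q)))/8 = ((8 + q)/(2*q))/8 = (8 + q)/(16*q))
(86 + 154)*((40 + 1)/(C(-1) - 18)) = (86 + 154)*((40 + 1)/((1/16)*(8 - 1)/(-1) - 18)) = 240*(41/((1/16)*(-1)*7 - 18)) = 240*(41/(-7/16 - 18)) = 240*(41/(-295/16)) = 240*(41*(-16/295)) = 240*(-656/295) = -31488/59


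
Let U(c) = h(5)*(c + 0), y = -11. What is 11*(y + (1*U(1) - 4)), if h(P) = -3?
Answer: -198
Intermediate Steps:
U(c) = -3*c (U(c) = -3*(c + 0) = -3*c)
11*(y + (1*U(1) - 4)) = 11*(-11 + (1*(-3*1) - 4)) = 11*(-11 + (1*(-3) - 4)) = 11*(-11 + (-3 - 4)) = 11*(-11 - 7) = 11*(-18) = -198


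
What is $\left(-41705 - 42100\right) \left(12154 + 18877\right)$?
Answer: $-2600552955$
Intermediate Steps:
$\left(-41705 - 42100\right) \left(12154 + 18877\right) = \left(-83805\right) 31031 = -2600552955$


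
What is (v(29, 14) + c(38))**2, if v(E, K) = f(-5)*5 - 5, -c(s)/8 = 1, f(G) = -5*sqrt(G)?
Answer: -2956 + 650*I*sqrt(5) ≈ -2956.0 + 1453.4*I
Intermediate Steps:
c(s) = -8 (c(s) = -8*1 = -8)
v(E, K) = -5 - 25*I*sqrt(5) (v(E, K) = -5*I*sqrt(5)*5 - 5 = -25*I*sqrt(5) - 5 = -5 - 25*I*sqrt(5))
(v(29, 14) + c(38))**2 = ((-5 - 25*I*sqrt(5)) - 8)**2 = (-13 - 25*I*sqrt(5))**2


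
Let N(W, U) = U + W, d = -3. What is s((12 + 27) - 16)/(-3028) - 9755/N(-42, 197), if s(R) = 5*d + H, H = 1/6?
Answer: -35443009/563208 ≈ -62.931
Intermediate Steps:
H = ⅙ ≈ 0.16667
s(R) = -89/6 (s(R) = 5*(-3) + ⅙ = -15 + ⅙ = -89/6)
s((12 + 27) - 16)/(-3028) - 9755/N(-42, 197) = -89/6/(-3028) - 9755/(197 - 42) = -89/6*(-1/3028) - 9755/155 = 89/18168 - 9755*1/155 = 89/18168 - 1951/31 = -35443009/563208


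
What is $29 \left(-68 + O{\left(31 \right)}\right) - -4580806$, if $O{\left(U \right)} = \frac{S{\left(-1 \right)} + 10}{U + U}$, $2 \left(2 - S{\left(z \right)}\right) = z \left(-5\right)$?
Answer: $\frac{567775967}{124} \approx 4.5788 \cdot 10^{6}$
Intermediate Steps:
$S{\left(z \right)} = 2 + \frac{5 z}{2}$ ($S{\left(z \right)} = 2 - \frac{z \left(-5\right)}{2} = 2 - \frac{\left(-5\right) z}{2} = 2 + \frac{5 z}{2}$)
$O{\left(U \right)} = \frac{19}{4 U}$ ($O{\left(U \right)} = \frac{\left(2 + \frac{5}{2} \left(-1\right)\right) + 10}{U + U} = \frac{\left(2 - \frac{5}{2}\right) + 10}{2 U} = \left(- \frac{1}{2} + 10\right) \frac{1}{2 U} = \frac{19 \frac{1}{2 U}}{2} = \frac{19}{4 U}$)
$29 \left(-68 + O{\left(31 \right)}\right) - -4580806 = 29 \left(-68 + \frac{19}{4 \cdot 31}\right) - -4580806 = 29 \left(-68 + \frac{19}{4} \cdot \frac{1}{31}\right) + 4580806 = 29 \left(-68 + \frac{19}{124}\right) + 4580806 = 29 \left(- \frac{8413}{124}\right) + 4580806 = - \frac{243977}{124} + 4580806 = \frac{567775967}{124}$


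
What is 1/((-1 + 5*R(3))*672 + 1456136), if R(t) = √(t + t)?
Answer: 181933/264788464712 - 105*√6/66197116178 ≈ 6.8320e-7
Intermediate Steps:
R(t) = √2*√t (R(t) = √(2*t) = √2*√t)
1/((-1 + 5*R(3))*672 + 1456136) = 1/((-1 + 5*(√2*√3))*672 + 1456136) = 1/((-1 + 5*√6)*672 + 1456136) = 1/((-672 + 3360*√6) + 1456136) = 1/(1455464 + 3360*√6)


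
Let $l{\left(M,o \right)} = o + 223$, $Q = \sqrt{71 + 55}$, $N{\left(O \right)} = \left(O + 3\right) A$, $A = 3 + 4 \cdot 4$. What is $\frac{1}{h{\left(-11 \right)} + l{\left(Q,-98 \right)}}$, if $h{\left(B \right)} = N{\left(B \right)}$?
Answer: $- \frac{1}{27} \approx -0.037037$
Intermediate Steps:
$A = 19$ ($A = 3 + 16 = 19$)
$N{\left(O \right)} = 57 + 19 O$ ($N{\left(O \right)} = \left(O + 3\right) 19 = \left(3 + O\right) 19 = 57 + 19 O$)
$h{\left(B \right)} = 57 + 19 B$
$Q = 3 \sqrt{14}$ ($Q = \sqrt{126} = 3 \sqrt{14} \approx 11.225$)
$l{\left(M,o \right)} = 223 + o$
$\frac{1}{h{\left(-11 \right)} + l{\left(Q,-98 \right)}} = \frac{1}{\left(57 + 19 \left(-11\right)\right) + \left(223 - 98\right)} = \frac{1}{\left(57 - 209\right) + 125} = \frac{1}{-152 + 125} = \frac{1}{-27} = - \frac{1}{27}$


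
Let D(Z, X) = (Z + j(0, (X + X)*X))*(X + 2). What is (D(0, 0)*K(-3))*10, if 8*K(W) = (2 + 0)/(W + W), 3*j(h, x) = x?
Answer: 0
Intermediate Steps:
j(h, x) = x/3
K(W) = 1/(8*W) (K(W) = ((2 + 0)/(W + W))/8 = (2/((2*W)))/8 = (2*(1/(2*W)))/8 = 1/(8*W))
D(Z, X) = (2 + X)*(Z + 2*X**2/3) (D(Z, X) = (Z + ((X + X)*X)/3)*(X + 2) = (Z + ((2*X)*X)/3)*(2 + X) = (Z + (2*X**2)/3)*(2 + X) = (Z + 2*X**2/3)*(2 + X) = (2 + X)*(Z + 2*X**2/3))
(D(0, 0)*K(-3))*10 = ((2*0 + (2/3)*0**3 + (4/3)*0**2 + 0*0)*((1/8)/(-3)))*10 = ((0 + (2/3)*0 + (4/3)*0 + 0)*((1/8)*(-1/3)))*10 = ((0 + 0 + 0 + 0)*(-1/24))*10 = (0*(-1/24))*10 = 0*10 = 0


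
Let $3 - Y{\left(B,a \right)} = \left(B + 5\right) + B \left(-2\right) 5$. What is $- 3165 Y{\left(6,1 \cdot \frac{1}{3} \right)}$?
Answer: $-164580$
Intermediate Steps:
$Y{\left(B,a \right)} = -2 + 9 B$ ($Y{\left(B,a \right)} = 3 - \left(\left(B + 5\right) + B \left(-2\right) 5\right) = 3 - \left(\left(5 + B\right) + - 2 B 5\right) = 3 - \left(\left(5 + B\right) - 10 B\right) = 3 - \left(5 - 9 B\right) = 3 + \left(-5 + 9 B\right) = -2 + 9 B$)
$- 3165 Y{\left(6,1 \cdot \frac{1}{3} \right)} = - 3165 \left(-2 + 9 \cdot 6\right) = - 3165 \left(-2 + 54\right) = \left(-3165\right) 52 = -164580$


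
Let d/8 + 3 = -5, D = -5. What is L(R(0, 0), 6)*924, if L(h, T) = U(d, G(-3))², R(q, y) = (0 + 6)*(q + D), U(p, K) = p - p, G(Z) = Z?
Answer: 0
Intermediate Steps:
d = -64 (d = -24 + 8*(-5) = -24 - 40 = -64)
U(p, K) = 0
R(q, y) = -30 + 6*q (R(q, y) = (0 + 6)*(q - 5) = 6*(-5 + q) = -30 + 6*q)
L(h, T) = 0 (L(h, T) = 0² = 0)
L(R(0, 0), 6)*924 = 0*924 = 0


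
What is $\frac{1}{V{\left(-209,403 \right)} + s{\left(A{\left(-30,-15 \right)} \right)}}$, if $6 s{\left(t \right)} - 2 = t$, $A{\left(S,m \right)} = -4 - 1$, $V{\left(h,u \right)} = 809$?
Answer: $\frac{2}{1617} \approx 0.0012369$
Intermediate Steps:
$A{\left(S,m \right)} = -5$ ($A{\left(S,m \right)} = -4 - 1 = -5$)
$s{\left(t \right)} = \frac{1}{3} + \frac{t}{6}$
$\frac{1}{V{\left(-209,403 \right)} + s{\left(A{\left(-30,-15 \right)} \right)}} = \frac{1}{809 + \left(\frac{1}{3} + \frac{1}{6} \left(-5\right)\right)} = \frac{1}{809 + \left(\frac{1}{3} - \frac{5}{6}\right)} = \frac{1}{809 - \frac{1}{2}} = \frac{1}{\frac{1617}{2}} = \frac{2}{1617}$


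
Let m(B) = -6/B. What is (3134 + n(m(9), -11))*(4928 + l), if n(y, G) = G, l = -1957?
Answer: 9278433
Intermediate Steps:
(3134 + n(m(9), -11))*(4928 + l) = (3134 - 11)*(4928 - 1957) = 3123*2971 = 9278433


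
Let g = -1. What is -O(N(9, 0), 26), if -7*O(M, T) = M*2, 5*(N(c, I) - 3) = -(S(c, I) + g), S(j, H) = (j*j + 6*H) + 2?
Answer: -134/35 ≈ -3.8286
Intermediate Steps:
S(j, H) = 2 + j² + 6*H (S(j, H) = (j² + 6*H) + 2 = 2 + j² + 6*H)
N(c, I) = 14/5 - 6*I/5 - c²/5 (N(c, I) = 3 + (-((2 + c² + 6*I) - 1))/5 = 3 + (-(1 + c² + 6*I))/5 = 3 + (-1 - c² - 6*I)/5 = 3 + (-⅕ - 6*I/5 - c²/5) = 14/5 - 6*I/5 - c²/5)
O(M, T) = -2*M/7 (O(M, T) = -M*2/7 = -2*M/7)
-O(N(9, 0), 26) = -(-2)*(14/5 - 6/5*0 - ⅕*9²)/7 = -(-2)*(14/5 + 0 - ⅕*81)/7 = -(-2)*(14/5 + 0 - 81/5)/7 = -(-2)*(-67)/(7*5) = -1*134/35 = -134/35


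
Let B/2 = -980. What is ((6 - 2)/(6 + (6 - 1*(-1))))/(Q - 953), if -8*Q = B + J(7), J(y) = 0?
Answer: -1/2301 ≈ -0.00043459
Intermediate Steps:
B = -1960 (B = 2*(-980) = -1960)
Q = 245 (Q = -(-1960 + 0)/8 = -⅛*(-1960) = 245)
((6 - 2)/(6 + (6 - 1*(-1))))/(Q - 953) = ((6 - 2)/(6 + (6 - 1*(-1))))/(245 - 953) = (4/(6 + (6 + 1)))/(-708) = -1/(177*(6 + 7)) = -1/(177*13) = -1/708*4/13 = -1/2301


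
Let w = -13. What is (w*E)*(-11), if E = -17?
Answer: -2431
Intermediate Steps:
(w*E)*(-11) = -13*(-17)*(-11) = 221*(-11) = -2431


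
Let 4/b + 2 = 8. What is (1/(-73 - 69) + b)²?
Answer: 78961/181476 ≈ 0.43510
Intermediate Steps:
b = ⅔ (b = 4/(-2 + 8) = 4/6 = 4*(⅙) = ⅔ ≈ 0.66667)
(1/(-73 - 69) + b)² = (1/(-73 - 69) + ⅔)² = (1/(-142) + ⅔)² = (-1/142 + ⅔)² = (281/426)² = 78961/181476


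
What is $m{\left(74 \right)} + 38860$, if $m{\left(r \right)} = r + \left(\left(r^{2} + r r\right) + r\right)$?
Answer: $49960$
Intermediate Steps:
$m{\left(r \right)} = 2 r + 2 r^{2}$ ($m{\left(r \right)} = r + \left(\left(r^{2} + r^{2}\right) + r\right) = r + \left(2 r^{2} + r\right) = r + \left(r + 2 r^{2}\right) = 2 r + 2 r^{2}$)
$m{\left(74 \right)} + 38860 = 2 \cdot 74 \left(1 + 74\right) + 38860 = 2 \cdot 74 \cdot 75 + 38860 = 11100 + 38860 = 49960$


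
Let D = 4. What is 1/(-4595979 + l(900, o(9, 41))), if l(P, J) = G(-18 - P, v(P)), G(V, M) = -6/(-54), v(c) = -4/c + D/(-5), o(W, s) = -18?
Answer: -9/41363810 ≈ -2.1758e-7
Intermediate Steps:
v(c) = -⅘ - 4/c (v(c) = -4/c + 4/(-5) = -4/c + 4*(-⅕) = -4/c - ⅘ = -⅘ - 4/c)
G(V, M) = ⅑ (G(V, M) = -6*(-1/54) = ⅑)
l(P, J) = ⅑
1/(-4595979 + l(900, o(9, 41))) = 1/(-4595979 + ⅑) = 1/(-41363810/9) = -9/41363810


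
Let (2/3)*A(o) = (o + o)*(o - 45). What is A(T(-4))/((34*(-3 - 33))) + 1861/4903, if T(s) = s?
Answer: -50425/500106 ≈ -0.10083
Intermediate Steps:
A(o) = 3*o*(-45 + o) (A(o) = 3*((o + o)*(o - 45))/2 = 3*((2*o)*(-45 + o))/2 = 3*(2*o*(-45 + o))/2 = 3*o*(-45 + o))
A(T(-4))/((34*(-3 - 33))) + 1861/4903 = (3*(-4)*(-45 - 4))/((34*(-3 - 33))) + 1861/4903 = (3*(-4)*(-49))/((34*(-36))) + 1861*(1/4903) = 588/(-1224) + 1861/4903 = 588*(-1/1224) + 1861/4903 = -49/102 + 1861/4903 = -50425/500106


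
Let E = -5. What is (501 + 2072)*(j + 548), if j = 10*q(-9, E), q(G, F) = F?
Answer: 1281354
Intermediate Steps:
j = -50 (j = 10*(-5) = -50)
(501 + 2072)*(j + 548) = (501 + 2072)*(-50 + 548) = 2573*498 = 1281354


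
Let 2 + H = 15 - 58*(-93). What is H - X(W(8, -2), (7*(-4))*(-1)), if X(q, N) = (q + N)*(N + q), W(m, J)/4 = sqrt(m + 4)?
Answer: 4431 - 448*sqrt(3) ≈ 3655.0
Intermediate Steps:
W(m, J) = 4*sqrt(4 + m) (W(m, J) = 4*sqrt(m + 4) = 4*sqrt(4 + m))
X(q, N) = (N + q)**2 (X(q, N) = (N + q)*(N + q) = (N + q)**2)
H = 5407 (H = -2 + (15 - 58*(-93)) = -2 + (15 + 5394) = -2 + 5409 = 5407)
H - X(W(8, -2), (7*(-4))*(-1)) = 5407 - ((7*(-4))*(-1) + 4*sqrt(4 + 8))**2 = 5407 - (-28*(-1) + 4*sqrt(12))**2 = 5407 - (28 + 4*(2*sqrt(3)))**2 = 5407 - (28 + 8*sqrt(3))**2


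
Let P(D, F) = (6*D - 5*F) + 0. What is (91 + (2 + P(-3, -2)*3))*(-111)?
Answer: -7659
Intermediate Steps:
P(D, F) = -5*F + 6*D (P(D, F) = (-5*F + 6*D) + 0 = -5*F + 6*D)
(91 + (2 + P(-3, -2)*3))*(-111) = (91 + (2 + (-5*(-2) + 6*(-3))*3))*(-111) = (91 + (2 + (10 - 18)*3))*(-111) = (91 + (2 - 8*3))*(-111) = (91 + (2 - 24))*(-111) = (91 - 22)*(-111) = 69*(-111) = -7659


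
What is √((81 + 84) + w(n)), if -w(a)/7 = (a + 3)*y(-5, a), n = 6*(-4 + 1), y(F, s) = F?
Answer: 6*I*√10 ≈ 18.974*I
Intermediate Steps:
n = -18 (n = 6*(-3) = -18)
w(a) = 105 + 35*a (w(a) = -7*(a + 3)*(-5) = -7*(3 + a)*(-5) = -7*(-15 - 5*a) = 105 + 35*a)
√((81 + 84) + w(n)) = √((81 + 84) + (105 + 35*(-18))) = √(165 + (105 - 630)) = √(165 - 525) = √(-360) = 6*I*√10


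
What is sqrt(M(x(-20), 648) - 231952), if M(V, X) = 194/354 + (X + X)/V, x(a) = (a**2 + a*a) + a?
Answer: I*sqrt(30702039810195)/11505 ≈ 481.61*I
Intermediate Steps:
x(a) = a + 2*a**2 (x(a) = (a**2 + a**2) + a = 2*a**2 + a = a + 2*a**2)
M(V, X) = 97/177 + 2*X/V (M(V, X) = 194*(1/354) + (2*X)/V = 97/177 + 2*X/V)
sqrt(M(x(-20), 648) - 231952) = sqrt((97/177 + 2*648/(-20*(1 + 2*(-20)))) - 231952) = sqrt((97/177 + 2*648/(-20*(1 - 40))) - 231952) = sqrt((97/177 + 2*648/(-20*(-39))) - 231952) = sqrt((97/177 + 2*648/780) - 231952) = sqrt((97/177 + 2*648*(1/780)) - 231952) = sqrt((97/177 + 108/65) - 231952) = sqrt(25421/11505 - 231952) = sqrt(-2668582339/11505) = I*sqrt(30702039810195)/11505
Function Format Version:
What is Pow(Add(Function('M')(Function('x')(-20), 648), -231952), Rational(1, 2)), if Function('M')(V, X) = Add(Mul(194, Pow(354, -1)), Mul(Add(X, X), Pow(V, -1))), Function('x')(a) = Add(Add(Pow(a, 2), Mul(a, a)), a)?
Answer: Mul(Rational(1, 11505), I, Pow(30702039810195, Rational(1, 2))) ≈ Mul(481.61, I)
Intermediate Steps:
Function('x')(a) = Add(a, Mul(2, Pow(a, 2))) (Function('x')(a) = Add(Add(Pow(a, 2), Pow(a, 2)), a) = Add(Mul(2, Pow(a, 2)), a) = Add(a, Mul(2, Pow(a, 2))))
Function('M')(V, X) = Add(Rational(97, 177), Mul(2, X, Pow(V, -1))) (Function('M')(V, X) = Add(Mul(194, Rational(1, 354)), Mul(Mul(2, X), Pow(V, -1))) = Add(Rational(97, 177), Mul(2, X, Pow(V, -1))))
Pow(Add(Function('M')(Function('x')(-20), 648), -231952), Rational(1, 2)) = Pow(Add(Add(Rational(97, 177), Mul(2, 648, Pow(Mul(-20, Add(1, Mul(2, -20))), -1))), -231952), Rational(1, 2)) = Pow(Add(Add(Rational(97, 177), Mul(2, 648, Pow(Mul(-20, Add(1, -40)), -1))), -231952), Rational(1, 2)) = Pow(Add(Add(Rational(97, 177), Mul(2, 648, Pow(Mul(-20, -39), -1))), -231952), Rational(1, 2)) = Pow(Add(Add(Rational(97, 177), Mul(2, 648, Pow(780, -1))), -231952), Rational(1, 2)) = Pow(Add(Add(Rational(97, 177), Mul(2, 648, Rational(1, 780))), -231952), Rational(1, 2)) = Pow(Add(Add(Rational(97, 177), Rational(108, 65)), -231952), Rational(1, 2)) = Pow(Add(Rational(25421, 11505), -231952), Rational(1, 2)) = Pow(Rational(-2668582339, 11505), Rational(1, 2)) = Mul(Rational(1, 11505), I, Pow(30702039810195, Rational(1, 2)))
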